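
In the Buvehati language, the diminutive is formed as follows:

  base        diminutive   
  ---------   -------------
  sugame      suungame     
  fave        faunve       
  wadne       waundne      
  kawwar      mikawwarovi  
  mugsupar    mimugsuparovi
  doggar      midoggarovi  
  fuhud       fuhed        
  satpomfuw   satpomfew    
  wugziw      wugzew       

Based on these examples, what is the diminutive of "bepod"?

beped

fave and fuhud both begin with f- yet inflect differently (faunve, fuhed), so the first letter is not what conditions the rule; the final letter is.
"bepod" ends in -d. The one such stem in the data (fuhud → fuhed) changes the last vowel to 'e' (as do satpomfuw, wugziw), so the same rule applies.
So bepod → beped.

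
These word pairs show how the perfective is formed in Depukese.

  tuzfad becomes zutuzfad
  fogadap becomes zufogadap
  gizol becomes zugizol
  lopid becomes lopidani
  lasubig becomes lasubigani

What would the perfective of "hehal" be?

zuhehal

lopid and tuzfad both end in -d yet inflect differently (lopidani, zutuzfad), so the final letter is not what conditions the rule; the last vowel is.
"hehal" has last vowel 'a'. The stems whose last vowel is 'a' (fogadap → zufogadap, tuzfad → zutuzfad) add the prefix zu-.
The other pattern: stems whose last vowel is 'i' add -ani.
So hehal → zuhehal.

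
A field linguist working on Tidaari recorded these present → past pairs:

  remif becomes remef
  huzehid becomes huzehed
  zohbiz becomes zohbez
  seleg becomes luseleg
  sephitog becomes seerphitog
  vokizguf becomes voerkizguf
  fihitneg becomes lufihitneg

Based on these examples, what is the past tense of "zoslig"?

"zoslig" has last vowel 'i'. The stems whose last vowel is 'i' (zohbiz → zohbez, remif → remef, huzehid → huzehed) change the last vowel to 'e'.
So zoslig → zosleg.

zosleg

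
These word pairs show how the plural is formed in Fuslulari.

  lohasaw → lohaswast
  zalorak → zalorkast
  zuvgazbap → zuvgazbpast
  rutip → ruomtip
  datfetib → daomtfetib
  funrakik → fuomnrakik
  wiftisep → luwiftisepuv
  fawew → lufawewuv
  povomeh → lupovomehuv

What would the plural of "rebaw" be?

"rebaw" has last vowel 'a'. The stems whose last vowel is 'a' (lohasaw → lohaswast, zalorak → zalorkast, zuvgazbap → zuvgazbpast) delete the last vowel and add -ast.
So rebaw → rebwast.

rebwast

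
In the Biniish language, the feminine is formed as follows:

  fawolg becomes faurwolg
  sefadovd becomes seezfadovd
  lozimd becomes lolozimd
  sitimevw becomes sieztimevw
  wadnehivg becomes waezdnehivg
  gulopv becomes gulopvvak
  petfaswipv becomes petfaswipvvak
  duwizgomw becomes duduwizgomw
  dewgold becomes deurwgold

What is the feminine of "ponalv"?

pournalv

duwizgomw and sitimevw both end in -w yet inflect differently (duduwizgomw, sieztimevw), so the final letter is not what conditions the rule; the second-to-last letter is.
"ponalv" has second-to-last letter 'l'. The stems whose second-to-last letter is 'l' (fawolg → faurwolg, dewgold → deurwgold) insert -ur- after the first vowel.
The other patterns: stems whose second-to-last letter is 'm' repeat the first consonant+vowel as a prefix; stems whose second-to-last letter is 'p' double the final consonant and add -ak; stems whose second-to-last letter is 'v' insert -ez- after the first vowel.
So ponalv → pournalv.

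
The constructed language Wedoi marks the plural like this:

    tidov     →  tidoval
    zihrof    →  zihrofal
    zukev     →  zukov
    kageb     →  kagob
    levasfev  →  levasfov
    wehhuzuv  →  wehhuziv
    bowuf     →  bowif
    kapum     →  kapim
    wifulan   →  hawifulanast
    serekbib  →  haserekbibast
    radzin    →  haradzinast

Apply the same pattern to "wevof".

wevofal

"wevof" has last vowel 'o'. The stems whose last vowel is 'o' (tidov → tidoval, zihrof → zihrofal) add -al.
The other patterns: stems whose last vowel is 'e' change the last vowel to 'o'; stems whose last vowel is 'u' change the last vowel to 'i'; stems whose last vowel is 'a' or 'i' add ha- … -ast around the stem.
So wevof → wevofal.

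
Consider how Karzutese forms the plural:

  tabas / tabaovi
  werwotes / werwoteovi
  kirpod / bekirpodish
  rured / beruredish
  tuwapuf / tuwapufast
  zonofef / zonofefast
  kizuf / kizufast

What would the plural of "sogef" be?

zonofef and werwotes both have last vowel 'e' yet inflect differently (zonofefast, werwoteovi), so the last vowel is not what conditions the rule; the final letter is.
"sogef" ends in -f. The stems ending in -f (zonofef → zonofefast, tuwapuf → tuwapufast, kizuf → kizufast) add -ast.
The other patterns: stems ending in -s drop the final letter and add -ovi; stems ending in -d add be- … -ish around the stem.
So sogef → sogefast.

sogefast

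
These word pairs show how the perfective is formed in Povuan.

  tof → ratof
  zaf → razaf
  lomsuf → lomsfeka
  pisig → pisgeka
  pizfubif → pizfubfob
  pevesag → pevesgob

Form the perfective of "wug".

tof and lomsuf both end in -f yet inflect differently (ratof, lomsfeka), so the final letter is not what conditions the rule; the number of vowels is.
"wug" has 1 vowel. The stems with 1 vowel (tof → ratof, zaf → razaf) add the prefix ra-.
The other patterns: stems with 2 vowels delete the last vowel and add -eka; stems with 3 vowels delete the last vowel and add -ob.
So wug → rawug.

rawug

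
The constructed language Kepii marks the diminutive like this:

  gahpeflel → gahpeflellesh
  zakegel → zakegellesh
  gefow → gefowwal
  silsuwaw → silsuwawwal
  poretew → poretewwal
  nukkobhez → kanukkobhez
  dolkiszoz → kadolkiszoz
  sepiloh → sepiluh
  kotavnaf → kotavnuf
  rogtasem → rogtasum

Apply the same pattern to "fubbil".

fubbillesh

"fubbil" ends in -l. The stems ending in -l (gahpeflel → gahpeflellesh, zakegel → zakegellesh) double the final consonant and add -esh.
So fubbil → fubbillesh.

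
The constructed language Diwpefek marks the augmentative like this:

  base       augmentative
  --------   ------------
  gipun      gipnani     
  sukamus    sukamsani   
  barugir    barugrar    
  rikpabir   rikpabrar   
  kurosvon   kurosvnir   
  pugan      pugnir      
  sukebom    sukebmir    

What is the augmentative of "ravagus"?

ravagsani

gipun and kurosvon both end in -n yet inflect differently (gipnani, kurosvnir), so the final letter is not what conditions the rule; the last vowel is.
"ravagus" has last vowel 'u'. The stems whose last vowel is 'u' (gipun → gipnani, sukamus → sukamsani) delete the last vowel and add -ani.
The other patterns: stems whose last vowel is 'i' delete the last vowel and add -ar; stems whose last vowel is 'a' or 'o' delete the last vowel and add -ir.
So ravagus → ravagsani.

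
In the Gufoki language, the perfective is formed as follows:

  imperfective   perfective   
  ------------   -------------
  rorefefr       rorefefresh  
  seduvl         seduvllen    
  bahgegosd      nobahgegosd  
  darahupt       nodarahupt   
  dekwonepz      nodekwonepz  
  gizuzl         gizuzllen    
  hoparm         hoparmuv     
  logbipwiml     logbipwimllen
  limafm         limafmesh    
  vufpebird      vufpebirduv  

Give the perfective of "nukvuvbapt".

"nukvuvbapt" has second-to-last letter 'p'. The stems whose second-to-last letter is 'p' (darahupt → nodarahupt, dekwonepz → nodekwonepz) add the prefix no-.
So nukvuvbapt → nonukvuvbapt.

nonukvuvbapt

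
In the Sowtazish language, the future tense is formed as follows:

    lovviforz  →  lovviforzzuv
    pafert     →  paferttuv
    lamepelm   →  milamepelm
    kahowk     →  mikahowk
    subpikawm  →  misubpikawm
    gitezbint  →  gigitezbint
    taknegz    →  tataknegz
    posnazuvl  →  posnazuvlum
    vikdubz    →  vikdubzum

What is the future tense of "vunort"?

"vunort" has second-to-last letter 'r'. The stems whose second-to-last letter is 'r' (lovviforz → lovviforzzuv, pafert → paferttuv) double the final consonant and add -uv.
So vunort → vunorttuv.

vunorttuv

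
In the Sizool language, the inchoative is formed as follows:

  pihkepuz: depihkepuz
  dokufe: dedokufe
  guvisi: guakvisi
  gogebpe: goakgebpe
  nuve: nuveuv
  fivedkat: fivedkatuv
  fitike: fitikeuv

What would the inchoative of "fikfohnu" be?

fikfohnuuv

dokufe and gogebpe both end in -e yet inflect differently (dedokufe, goakgebpe), so the final letter is not what conditions the rule; the first letter is.
"fikfohnu" begins with f-. The stems beginning with f- (fivedkat → fivedkatuv, fitike → fitikeuv) add -uv.
The other patterns: stems beginning with d- or p- add the prefix de-; stems beginning with g- insert -ak- after the first vowel.
So fikfohnu → fikfohnuuv.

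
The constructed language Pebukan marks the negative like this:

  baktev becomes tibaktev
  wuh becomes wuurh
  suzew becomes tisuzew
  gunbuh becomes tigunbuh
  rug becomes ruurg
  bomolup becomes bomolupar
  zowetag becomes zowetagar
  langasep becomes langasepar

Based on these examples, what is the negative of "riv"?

riurv

wuh and gunbuh both end in -h yet inflect differently (wuurh, tigunbuh), so the final letter is not what conditions the rule; the number of vowels is.
"riv" has 1 vowel. The stems with 1 vowel (wuh → wuurh, rug → ruurg) insert -ur- after the first vowel.
The other patterns: stems with 2 vowels add the prefix ti-; stems with 3 vowels add -ar.
So riv → riurv.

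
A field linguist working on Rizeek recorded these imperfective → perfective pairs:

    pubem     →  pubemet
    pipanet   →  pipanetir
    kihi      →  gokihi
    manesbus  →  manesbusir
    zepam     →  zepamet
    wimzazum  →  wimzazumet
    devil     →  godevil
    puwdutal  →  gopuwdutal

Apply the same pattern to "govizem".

govizemet

puwdutal and zepam both have last vowel 'a' yet inflect differently (gopuwdutal, zepamet), so the last vowel is not what conditions the rule; the final letter is.
"govizem" ends in -m. The stems ending in -m (zepam → zepamet, wimzazum → wimzazumet, pubem → pubemet) add -et.
The other patterns: stems ending in -i or -l add the prefix go-; stems ending in -s or -t add -ir.
So govizem → govizemet.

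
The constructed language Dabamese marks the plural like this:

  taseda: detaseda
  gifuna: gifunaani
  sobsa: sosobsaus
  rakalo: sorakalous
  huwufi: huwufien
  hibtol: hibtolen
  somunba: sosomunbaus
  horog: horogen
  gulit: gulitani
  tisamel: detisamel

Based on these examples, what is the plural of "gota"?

gotaani

hibtol and tisamel both end in -l yet inflect differently (hibtolen, detisamel), so the final letter is not what conditions the rule; the first letter is.
"gota" begins with g-. The stems beginning with g- (gifuna → gifunaani, gulit → gulitani) add -ani.
The other patterns: stems beginning with h- add -en; stems beginning with t- add the prefix de-; stems beginning with r- or s- add so- … -us around the stem.
So gota → gotaani.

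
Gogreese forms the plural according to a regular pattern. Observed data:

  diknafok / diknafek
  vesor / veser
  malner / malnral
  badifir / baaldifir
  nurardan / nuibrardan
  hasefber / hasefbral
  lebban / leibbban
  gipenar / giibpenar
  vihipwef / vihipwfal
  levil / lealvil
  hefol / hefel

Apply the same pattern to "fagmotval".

faibgmotval

gipenar and vesor both end in -r yet inflect differently (giibpenar, veser), so the final letter is not what conditions the rule; the last vowel is.
"fagmotval" has last vowel 'a'. The stems whose last vowel is 'a' (gipenar → giibpenar, nurardan → nuibrardan, lebban → leibbban) insert -ib- after the first vowel.
The other patterns: stems whose last vowel is 'o' change the last vowel to 'e'; stems whose last vowel is 'e' delete the last vowel and add -al; stems whose last vowel is 'i' insert -al- after the first vowel.
So fagmotval → faibgmotval.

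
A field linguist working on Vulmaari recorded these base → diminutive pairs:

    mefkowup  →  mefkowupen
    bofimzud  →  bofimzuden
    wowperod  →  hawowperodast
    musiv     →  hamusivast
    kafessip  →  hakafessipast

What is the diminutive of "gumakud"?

gumakuden

"gumakud" has last vowel 'u'. The stems whose last vowel is 'u' (mefkowup → mefkowupen, bofimzud → bofimzuden) add -en.
So gumakud → gumakuden.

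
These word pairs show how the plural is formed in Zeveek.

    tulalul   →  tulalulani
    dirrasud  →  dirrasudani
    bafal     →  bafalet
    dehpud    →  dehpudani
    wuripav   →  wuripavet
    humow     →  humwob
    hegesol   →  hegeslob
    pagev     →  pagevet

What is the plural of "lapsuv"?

"lapsuv" has last vowel 'u'. The stems whose last vowel is 'u' (tulalul → tulalulani, dirrasud → dirrasudani, dehpud → dehpudani) add -ani.
The other patterns: stems whose last vowel is 'o' delete the last vowel and add -ob; stems whose last vowel is 'a' or 'e' add -et.
So lapsuv → lapsuvani.

lapsuvani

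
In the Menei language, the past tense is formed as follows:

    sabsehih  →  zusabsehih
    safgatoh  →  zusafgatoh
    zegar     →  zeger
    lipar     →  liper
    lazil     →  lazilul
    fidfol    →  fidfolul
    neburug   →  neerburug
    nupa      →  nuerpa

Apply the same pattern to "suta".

suerta

sabsehih and lazil both have last vowel 'i' yet inflect differently (zusabsehih, lazilul), so the last vowel is not what conditions the rule; the final letter is.
"suta" ends in -a. The one such stem in the data (nupa → nuerpa) inserts -er- after the first vowel (as does neburug), so the same rule applies.
The other patterns: stems ending in -h add the prefix zu-; stems ending in -r change the last vowel to 'e'; stems ending in -l add -ul.
So suta → suerta.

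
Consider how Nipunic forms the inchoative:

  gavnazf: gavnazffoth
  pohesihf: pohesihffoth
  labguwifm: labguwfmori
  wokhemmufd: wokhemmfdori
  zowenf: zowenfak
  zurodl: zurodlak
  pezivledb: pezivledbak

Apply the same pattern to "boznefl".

boznflori

gavnazf and zowenf both end in -f yet inflect differently (gavnazffoth, zowenfak), so the final letter is not what conditions the rule; the second-to-last letter is.
"boznefl" has second-to-last letter 'f'. The stems whose second-to-last letter is 'f' (labguwifm → labguwfmori, wokhemmufd → wokhemmfdori) delete the last vowel and add -ori.
The other patterns: stems whose second-to-last letter is 'h' or 'z' double the final consonant and add -oth; stems whose second-to-last letter is 'd' or 'n' add -ak.
So boznefl → boznflori.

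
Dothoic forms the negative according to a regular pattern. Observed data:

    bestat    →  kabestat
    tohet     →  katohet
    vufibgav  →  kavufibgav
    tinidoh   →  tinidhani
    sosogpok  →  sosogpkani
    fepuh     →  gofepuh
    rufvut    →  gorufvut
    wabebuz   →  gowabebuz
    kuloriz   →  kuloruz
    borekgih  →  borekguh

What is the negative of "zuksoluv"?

gozuksoluv

tinidoh and fepuh both end in -h yet inflect differently (tinidhani, gofepuh), so the final letter is not what conditions the rule; the last vowel is.
"zuksoluv" has last vowel 'u'. The stems whose last vowel is 'u' (fepuh → gofepuh, rufvut → gorufvut, wabebuz → gowabebuz) add the prefix go-.
So zuksoluv → gozuksoluv.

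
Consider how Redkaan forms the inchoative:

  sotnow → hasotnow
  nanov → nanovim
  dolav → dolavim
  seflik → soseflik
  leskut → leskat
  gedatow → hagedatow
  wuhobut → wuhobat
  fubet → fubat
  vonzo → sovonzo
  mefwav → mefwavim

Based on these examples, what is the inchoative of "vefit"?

nanov and gedatow both have last vowel 'o' yet inflect differently (nanovim, hagedatow), so the last vowel is not what conditions the rule; the final letter is.
"vefit" ends in -t. The stems ending in -t (wuhobut → wuhobat, fubet → fubat, leskut → leskat) change the last vowel to 'a'.
So vefit → vefat.

vefat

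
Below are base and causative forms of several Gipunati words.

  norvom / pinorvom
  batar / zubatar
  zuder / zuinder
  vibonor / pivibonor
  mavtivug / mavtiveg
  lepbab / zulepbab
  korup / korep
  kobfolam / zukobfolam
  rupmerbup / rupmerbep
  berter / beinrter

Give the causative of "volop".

berter and batar both end in -r yet inflect differently (beinrter, zubatar), so the final letter is not what conditions the rule; the last vowel is.
"volop" has last vowel 'o'. The stems whose last vowel is 'o' (norvom → pinorvom, vibonor → pivibonor) add the prefix pi-.
The other patterns: stems whose last vowel is 'e' insert -in- after the first vowel; stems whose last vowel is 'a' add the prefix zu-; stems whose last vowel is 'u' change the last vowel to 'e'.
So volop → pivolop.

pivolop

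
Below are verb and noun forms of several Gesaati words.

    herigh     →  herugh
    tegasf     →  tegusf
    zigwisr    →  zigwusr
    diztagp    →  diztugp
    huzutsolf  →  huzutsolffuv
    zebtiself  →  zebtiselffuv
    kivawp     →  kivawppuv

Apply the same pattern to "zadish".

zadush

tegasf and huzutsolf both end in -f yet inflect differently (tegusf, huzutsolffuv), so the final letter is not what conditions the rule; the second-to-last letter is.
"zadish" has second-to-last letter 's'. The stems whose second-to-last letter is 's' (tegasf → tegusf, zigwisr → zigwusr) change the last vowel to 'u'.
So zadish → zadush.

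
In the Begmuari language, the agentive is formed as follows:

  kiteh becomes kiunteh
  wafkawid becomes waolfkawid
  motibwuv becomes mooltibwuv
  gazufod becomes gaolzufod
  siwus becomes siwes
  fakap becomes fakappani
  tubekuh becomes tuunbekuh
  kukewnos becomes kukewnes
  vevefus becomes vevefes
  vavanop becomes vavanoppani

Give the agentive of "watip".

watippani

kukewnos and vavanop both have last vowel 'o' yet inflect differently (kukewnes, vavanoppani), so the last vowel is not what conditions the rule; the final letter is.
"watip" ends in -p. The stems ending in -p (vavanop → vavanoppani, fakap → fakappani) double the final consonant and add -ani.
The other patterns: stems ending in -s change the last vowel to 'e'; stems ending in -h insert -un- after the first vowel; stems ending in -d or -v insert -ol- after the first vowel.
So watip → watippani.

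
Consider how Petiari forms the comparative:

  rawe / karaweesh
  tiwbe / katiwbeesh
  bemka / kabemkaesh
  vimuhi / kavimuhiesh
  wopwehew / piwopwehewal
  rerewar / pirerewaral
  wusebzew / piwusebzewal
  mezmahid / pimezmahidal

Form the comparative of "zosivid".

pizosividal

"zosivid" ends in a consonant. The stems ending in a consonant (wopwehew → piwopwehewal, rerewar → pirerewaral, wusebzew → piwusebzewal) add pi- … -al around the stem.
So zosivid → pizosividal.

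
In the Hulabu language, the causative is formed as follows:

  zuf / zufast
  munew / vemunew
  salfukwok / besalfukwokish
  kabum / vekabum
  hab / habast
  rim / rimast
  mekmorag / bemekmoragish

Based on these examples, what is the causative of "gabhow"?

rim and kabum both end in -m yet inflect differently (rimast, vekabum), so the final letter is not what conditions the rule; the number of vowels is.
"gabhow" has 2 vowels. The stems with 2 vowels (munew → vemunew, kabum → vekabum) add the prefix ve-.
The other patterns: stems with 1 vowel add -ast; stems with 3 vowels add be- … -ish around the stem.
So gabhow → vegabhow.

vegabhow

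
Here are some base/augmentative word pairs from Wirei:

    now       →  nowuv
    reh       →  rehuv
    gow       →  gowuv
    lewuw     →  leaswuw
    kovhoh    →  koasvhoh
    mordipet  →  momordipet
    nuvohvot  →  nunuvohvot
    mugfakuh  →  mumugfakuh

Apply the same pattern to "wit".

now and lewuw both end in -w yet inflect differently (nowuv, leaswuw), so the final letter is not what conditions the rule; the number of vowels is.
"wit" has 1 vowel. The stems with 1 vowel (now → nowuv, reh → rehuv, gow → gowuv) add -uv.
The other patterns: stems with 2 vowels insert -as- after the first vowel; stems with 3 vowels repeat the first consonant+vowel as a prefix.
So wit → wituv.

wituv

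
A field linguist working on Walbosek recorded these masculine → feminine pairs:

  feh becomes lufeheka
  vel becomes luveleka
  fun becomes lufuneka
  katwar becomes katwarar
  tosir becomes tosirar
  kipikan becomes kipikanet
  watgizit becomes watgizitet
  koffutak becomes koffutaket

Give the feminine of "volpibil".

fun and kipikan both end in -n yet inflect differently (lufuneka, kipikanet), so the final letter is not what conditions the rule; the number of vowels is.
"volpibil" has 3 vowels. The stems with 3 vowels (kipikan → kipikanet, watgizit → watgizitet, koffutak → koffutaket) add -et.
The other patterns: stems with 1 vowel add lu- … -eka around the stem; stems with 2 vowels add -ar.
So volpibil → volpibilet.

volpibilet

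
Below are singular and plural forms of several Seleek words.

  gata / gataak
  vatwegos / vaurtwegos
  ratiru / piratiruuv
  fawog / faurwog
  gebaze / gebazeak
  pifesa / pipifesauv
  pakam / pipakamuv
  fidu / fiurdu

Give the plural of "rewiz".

pirewizuv

"rewiz" begins with r-. The one such stem in the data (ratiru → piratiruuv) adds pi- … -uv around the stem, so the same rule applies.
The other patterns: stems beginning with g- add -ak; stems beginning with f- or v- insert -ur- after the first vowel.
So rewiz → pirewizuv.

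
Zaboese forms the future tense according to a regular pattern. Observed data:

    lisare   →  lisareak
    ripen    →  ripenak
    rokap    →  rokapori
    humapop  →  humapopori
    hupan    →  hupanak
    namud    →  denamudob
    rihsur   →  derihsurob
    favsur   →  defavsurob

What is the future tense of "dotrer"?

rokap and hupan both have last vowel 'a' yet inflect differently (rokapori, hupanak), so the last vowel is not what conditions the rule; the final letter is.
"dotrer" ends in -r. The stems ending in -r (favsur → defavsurob, rihsur → derihsurob) add de- … -ob around the stem.
The other patterns: stems ending in -p add -ori; stems ending in -e or -n add -ak.
So dotrer → dedotrerob.

dedotrerob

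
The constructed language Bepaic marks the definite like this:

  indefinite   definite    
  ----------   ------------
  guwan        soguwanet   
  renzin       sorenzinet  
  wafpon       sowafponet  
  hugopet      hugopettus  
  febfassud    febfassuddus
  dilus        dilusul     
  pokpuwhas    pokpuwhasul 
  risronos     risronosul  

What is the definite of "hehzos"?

pokpuwhas and guwan both have last vowel 'a' yet inflect differently (pokpuwhasul, soguwanet), so the last vowel is not what conditions the rule; the final letter is.
"hehzos" ends in -s. The stems ending in -s (dilus → dilusul, pokpuwhas → pokpuwhasul, risronos → risronosul) add -ul.
So hehzos → hehzosul.

hehzosul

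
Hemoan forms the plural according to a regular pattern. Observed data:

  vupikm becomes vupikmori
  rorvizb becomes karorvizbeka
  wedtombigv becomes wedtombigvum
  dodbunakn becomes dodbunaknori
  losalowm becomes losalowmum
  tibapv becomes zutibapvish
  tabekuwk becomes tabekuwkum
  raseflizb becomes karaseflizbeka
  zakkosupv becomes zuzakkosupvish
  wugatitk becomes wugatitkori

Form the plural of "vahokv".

vahokvori

wugatitk and tabekuwk both end in -k yet inflect differently (wugatitkori, tabekuwkum), so the final letter is not what conditions the rule; the second-to-last letter is.
"vahokv" has second-to-last letter 'k'. The stems whose second-to-last letter is 'k' (vupikm → vupikmori, dodbunakn → dodbunaknori) add -ori.
So vahokv → vahokvori.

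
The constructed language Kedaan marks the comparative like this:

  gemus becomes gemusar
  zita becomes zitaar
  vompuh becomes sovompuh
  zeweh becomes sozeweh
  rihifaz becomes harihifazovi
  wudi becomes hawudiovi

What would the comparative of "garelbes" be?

garelbesar

"garelbes" ends in -s. The one such stem in the data (gemus → gemusar) adds -ar, so the same rule applies.
The other patterns: stems ending in -h add the prefix so-; stems ending in -i or -z add ha- … -ovi around the stem.
So garelbes → garelbesar.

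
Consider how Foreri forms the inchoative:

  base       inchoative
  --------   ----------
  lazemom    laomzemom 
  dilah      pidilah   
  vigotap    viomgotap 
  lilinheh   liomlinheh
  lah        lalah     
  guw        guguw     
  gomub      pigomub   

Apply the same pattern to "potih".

pipotih

lah and dilah both end in -h yet inflect differently (lalah, pidilah), so the final letter is not what conditions the rule; the number of vowels is.
"potih" has 2 vowels. The stems with 2 vowels (gomub → pigomub, dilah → pidilah) add the prefix pi-.
The other patterns: stems with 1 vowel repeat the first consonant+vowel as a prefix; stems with 3 vowels insert -om- after the first vowel.
So potih → pipotih.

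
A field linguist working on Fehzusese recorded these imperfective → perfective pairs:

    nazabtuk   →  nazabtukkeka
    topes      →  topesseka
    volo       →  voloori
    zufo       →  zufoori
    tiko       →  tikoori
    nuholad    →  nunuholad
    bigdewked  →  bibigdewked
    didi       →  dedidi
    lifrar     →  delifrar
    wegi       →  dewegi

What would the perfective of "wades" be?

wadesseka

topes and bigdewked both have last vowel 'e' yet inflect differently (topesseka, bibigdewked), so the last vowel is not what conditions the rule; the final letter is.
"wades" ends in -s. The one such stem in the data (topes → topesseka) doubles the final consonant and adds -eka (as does nazabtuk), so the same rule applies.
So wades → wadesseka.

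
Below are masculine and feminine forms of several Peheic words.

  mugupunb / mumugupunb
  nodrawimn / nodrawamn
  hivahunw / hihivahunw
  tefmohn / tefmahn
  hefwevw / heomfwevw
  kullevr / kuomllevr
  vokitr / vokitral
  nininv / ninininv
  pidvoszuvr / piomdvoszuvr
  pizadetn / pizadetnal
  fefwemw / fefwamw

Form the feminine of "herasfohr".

vokitr and pidvoszuvr both end in -r yet inflect differently (vokitral, piomdvoszuvr), so the final letter is not what conditions the rule; the second-to-last letter is.
"herasfohr" has second-to-last letter 'h'. The one such stem in the data (tefmohn → tefmahn) changes the last vowel to 'a' (as do fefwemw, nodrawimn), so the same rule applies.
So herasfohr → herasfahr.

herasfahr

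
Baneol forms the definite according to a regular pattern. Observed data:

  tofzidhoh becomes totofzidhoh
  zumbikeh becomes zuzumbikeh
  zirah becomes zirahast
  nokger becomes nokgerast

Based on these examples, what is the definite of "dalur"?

tofzidhoh and zirah both end in -h yet inflect differently (totofzidhoh, zirahast), so the final letter is not what conditions the rule; the number of vowels is.
"dalur" has 2 vowels. The stems with 2 vowels (zirah → zirahast, nokger → nokgerast) add -ast.
So dalur → dalurast.

dalurast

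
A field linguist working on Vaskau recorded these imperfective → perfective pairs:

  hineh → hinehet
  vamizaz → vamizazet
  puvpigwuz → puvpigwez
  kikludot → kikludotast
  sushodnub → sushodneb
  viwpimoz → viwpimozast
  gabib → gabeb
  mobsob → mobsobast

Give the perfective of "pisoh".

"pisoh" has last vowel 'o'. The stems whose last vowel is 'o' (kikludot → kikludotast, mobsob → mobsobast, viwpimoz → viwpimozast) add -ast.
The other patterns: stems whose last vowel is 'i' or 'u' change the last vowel to 'e'; stems whose last vowel is 'a' or 'e' add -et.
So pisoh → pisohast.

pisohast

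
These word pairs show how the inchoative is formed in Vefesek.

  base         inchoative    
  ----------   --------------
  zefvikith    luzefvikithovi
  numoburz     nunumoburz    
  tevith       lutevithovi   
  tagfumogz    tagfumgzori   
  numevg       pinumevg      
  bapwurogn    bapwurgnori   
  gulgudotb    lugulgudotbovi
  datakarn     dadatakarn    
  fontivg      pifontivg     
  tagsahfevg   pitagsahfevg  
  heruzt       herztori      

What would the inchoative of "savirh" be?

datakarn and bapwurogn both end in -n yet inflect differently (dadatakarn, bapwurgnori), so the final letter is not what conditions the rule; the second-to-last letter is.
"savirh" has second-to-last letter 'r'. The stems whose second-to-last letter is 'r' (numoburz → nunumoburz, datakarn → dadatakarn) repeat the first consonant+vowel as a prefix.
So savirh → sasavirh.

sasavirh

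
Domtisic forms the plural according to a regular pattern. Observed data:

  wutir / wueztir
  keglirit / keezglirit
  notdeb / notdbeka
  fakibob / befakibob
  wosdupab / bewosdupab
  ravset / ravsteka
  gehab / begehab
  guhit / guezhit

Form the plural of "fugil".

fuezgil

ravset and keglirit both end in -t yet inflect differently (ravsteka, keezglirit), so the final letter is not what conditions the rule; the last vowel is.
"fugil" has last vowel 'i'. The stems whose last vowel is 'i' (keglirit → keezglirit, guhit → guezhit, wutir → wueztir) insert -ez- after the first vowel.
The other patterns: stems whose last vowel is 'e' delete the last vowel and add -eka; stems whose last vowel is 'a' or 'o' add the prefix be-.
So fugil → fuezgil.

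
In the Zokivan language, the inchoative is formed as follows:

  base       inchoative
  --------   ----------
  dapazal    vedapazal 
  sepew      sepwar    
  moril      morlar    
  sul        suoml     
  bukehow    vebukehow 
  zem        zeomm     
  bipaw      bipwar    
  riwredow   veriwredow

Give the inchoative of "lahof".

lahfar

"lahof" has 2 vowels. The stems with 2 vowels (moril → morlar, bipaw → bipwar, sepew → sepwar) delete the last vowel and add -ar.
The other patterns: stems with 1 vowel insert -om- after the first vowel; stems with 3 vowels add the prefix ve-.
So lahof → lahfar.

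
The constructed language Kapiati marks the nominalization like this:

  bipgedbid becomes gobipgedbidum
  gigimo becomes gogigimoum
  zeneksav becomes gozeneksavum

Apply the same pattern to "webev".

Every pair shown (bipgedbid → gobipgedbidum, gigimo → gogigimoum, zeneksav → gozeneksavum) follows the same rule: add go- … -um around the stem.
So webev → gowebevum.

gowebevum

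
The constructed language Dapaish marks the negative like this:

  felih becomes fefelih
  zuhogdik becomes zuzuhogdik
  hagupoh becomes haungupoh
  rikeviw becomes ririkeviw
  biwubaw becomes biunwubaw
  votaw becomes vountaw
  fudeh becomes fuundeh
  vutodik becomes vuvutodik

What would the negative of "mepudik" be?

rikeviw and biwubaw both end in -w yet inflect differently (ririkeviw, biunwubaw), so the final letter is not what conditions the rule; the last vowel is.
"mepudik" has last vowel 'i'. The stems whose last vowel is 'i' (felih → fefelih, vutodik → vuvutodik, rikeviw → ririkeviw) repeat the first consonant+vowel as a prefix.
So mepudik → memepudik.

memepudik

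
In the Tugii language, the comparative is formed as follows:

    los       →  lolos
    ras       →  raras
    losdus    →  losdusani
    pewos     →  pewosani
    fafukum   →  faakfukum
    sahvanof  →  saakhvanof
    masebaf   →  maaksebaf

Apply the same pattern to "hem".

los and losdus both end in -s yet inflect differently (lolos, losdusani), so the final letter is not what conditions the rule; the number of vowels is.
"hem" has 1 vowel. The stems with 1 vowel (los → lolos, ras → raras) repeat the first consonant+vowel as a prefix.
So hem → hehem.

hehem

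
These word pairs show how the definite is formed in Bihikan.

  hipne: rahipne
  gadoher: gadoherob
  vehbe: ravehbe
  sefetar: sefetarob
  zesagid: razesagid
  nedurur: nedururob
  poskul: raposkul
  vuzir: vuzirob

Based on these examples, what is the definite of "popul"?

vuzir and zesagid both have last vowel 'i' yet inflect differently (vuzirob, razesagid), so the last vowel is not what conditions the rule; the final letter is.
"popul" ends in -l. The one such stem in the data (poskul → raposkul) adds the prefix ra-, so the same rule applies.
The other pattern: stems ending in -r add -ob.
So popul → rapopul.

rapopul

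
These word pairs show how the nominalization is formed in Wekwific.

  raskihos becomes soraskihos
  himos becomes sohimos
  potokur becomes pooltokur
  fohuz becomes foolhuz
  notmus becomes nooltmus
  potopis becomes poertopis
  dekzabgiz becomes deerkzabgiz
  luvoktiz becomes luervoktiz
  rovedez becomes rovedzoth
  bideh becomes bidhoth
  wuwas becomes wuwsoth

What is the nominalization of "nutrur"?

raskihos and notmus both end in -s yet inflect differently (soraskihos, nooltmus), so the final letter is not what conditions the rule; the last vowel is.
"nutrur" has last vowel 'u'. The stems whose last vowel is 'u' (potokur → pooltokur, fohuz → foolhuz, notmus → nooltmus) insert -ol- after the first vowel.
So nutrur → nuoltrur.

nuoltrur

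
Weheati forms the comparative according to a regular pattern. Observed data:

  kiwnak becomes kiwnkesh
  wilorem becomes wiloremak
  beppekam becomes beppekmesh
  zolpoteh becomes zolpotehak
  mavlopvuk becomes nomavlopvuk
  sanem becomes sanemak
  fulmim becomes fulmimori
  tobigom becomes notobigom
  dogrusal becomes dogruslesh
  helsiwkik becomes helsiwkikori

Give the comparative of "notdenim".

notdenimori

wilorem and tobigom both end in -m yet inflect differently (wiloremak, notobigom), so the final letter is not what conditions the rule; the last vowel is.
"notdenim" has last vowel 'i'. The stems whose last vowel is 'i' (helsiwkik → helsiwkikori, fulmim → fulmimori) add -ori.
So notdenim → notdenimori.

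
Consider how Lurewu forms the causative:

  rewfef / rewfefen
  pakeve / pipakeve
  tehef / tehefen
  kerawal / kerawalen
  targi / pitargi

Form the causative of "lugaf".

tehef and pakeve both have last vowel 'e' yet inflect differently (tehefen, pipakeve), so the last vowel is not what conditions the rule; whether the stem ends in a vowel or a consonant is.
"lugaf" ends in a consonant. The stems ending in a consonant (tehef → tehefen, kerawal → kerawalen, rewfef → rewfefen) add -en.
The other pattern: stems ending in a vowel add the prefix pi-.
So lugaf → lugafen.

lugafen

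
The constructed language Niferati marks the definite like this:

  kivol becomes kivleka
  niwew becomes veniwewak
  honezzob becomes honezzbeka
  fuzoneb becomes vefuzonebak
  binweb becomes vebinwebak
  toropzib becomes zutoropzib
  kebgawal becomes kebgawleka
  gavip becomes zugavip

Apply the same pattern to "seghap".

"seghap" has last vowel 'a'. The one such stem in the data (kebgawal → kebgawleka) deletes the last vowel and adds -eka (as do kivol, honezzob), so the same rule applies.
The other patterns: stems whose last vowel is 'i' add the prefix zu-; stems whose last vowel is 'e' add ve- … -ak around the stem.
So seghap → seghpeka.

seghpeka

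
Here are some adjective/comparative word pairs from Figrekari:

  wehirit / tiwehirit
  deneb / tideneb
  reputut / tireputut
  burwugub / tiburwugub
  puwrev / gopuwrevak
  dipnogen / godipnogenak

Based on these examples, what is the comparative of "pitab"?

deneb and puwrev both have last vowel 'e' yet inflect differently (tideneb, gopuwrevak), so the last vowel is not what conditions the rule; the final letter is.
"pitab" ends in -b. The stems ending in -b (deneb → tideneb, burwugub → tiburwugub) add the prefix ti-.
So pitab → tipitab.

tipitab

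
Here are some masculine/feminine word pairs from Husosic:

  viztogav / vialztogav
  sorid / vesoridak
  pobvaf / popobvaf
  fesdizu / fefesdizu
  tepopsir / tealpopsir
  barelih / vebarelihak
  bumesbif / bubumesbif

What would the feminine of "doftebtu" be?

"doftebtu" ends in -u. The one such stem in the data (fesdizu → fefesdizu) repeats the first consonant+vowel as a prefix (as do pobvaf, bumesbif), so the same rule applies.
So doftebtu → dodoftebtu.

dodoftebtu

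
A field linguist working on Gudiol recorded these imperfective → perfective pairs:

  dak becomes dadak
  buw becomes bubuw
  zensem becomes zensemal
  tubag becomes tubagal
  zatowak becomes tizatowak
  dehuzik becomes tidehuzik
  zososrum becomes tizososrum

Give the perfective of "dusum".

dusumal

dak and zatowak both end in -k yet inflect differently (dadak, tizatowak), so the final letter is not what conditions the rule; the number of vowels is.
"dusum" has 2 vowels. The stems with 2 vowels (zensem → zensemal, tubag → tubagal) add -al.
So dusum → dusumal.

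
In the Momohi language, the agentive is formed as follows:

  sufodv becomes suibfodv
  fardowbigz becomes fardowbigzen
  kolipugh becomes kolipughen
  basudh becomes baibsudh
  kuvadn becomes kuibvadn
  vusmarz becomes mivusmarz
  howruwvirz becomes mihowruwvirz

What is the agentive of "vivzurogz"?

vivzurogzen

basudh and kolipugh both end in -h yet inflect differently (baibsudh, kolipughen), so the final letter is not what conditions the rule; the second-to-last letter is.
"vivzurogz" has second-to-last letter 'g'. The stems whose second-to-last letter is 'g' (kolipugh → kolipughen, fardowbigz → fardowbigzen) add -en.
The other patterns: stems whose second-to-last letter is 'r' add the prefix mi-; stems whose second-to-last letter is 'd' insert -ib- after the first vowel.
So vivzurogz → vivzurogzen.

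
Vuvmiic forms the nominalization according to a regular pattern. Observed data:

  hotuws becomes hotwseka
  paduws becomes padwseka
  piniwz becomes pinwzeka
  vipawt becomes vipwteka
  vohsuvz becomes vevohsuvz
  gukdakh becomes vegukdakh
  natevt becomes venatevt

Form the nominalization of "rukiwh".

piniwz and vohsuvz both end in -z yet inflect differently (pinwzeka, vevohsuvz), so the final letter is not what conditions the rule; the second-to-last letter is.
"rukiwh" has second-to-last letter 'w'. The stems whose second-to-last letter is 'w' (hotuws → hotwseka, paduws → padwseka, piniwz → pinwzeka) delete the last vowel and add -eka.
So rukiwh → rukwheka.

rukwheka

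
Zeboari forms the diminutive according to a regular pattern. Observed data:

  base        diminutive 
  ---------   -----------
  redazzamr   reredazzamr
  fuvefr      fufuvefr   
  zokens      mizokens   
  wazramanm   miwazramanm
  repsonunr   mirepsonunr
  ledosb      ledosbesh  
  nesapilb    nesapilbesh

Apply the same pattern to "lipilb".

redazzamr and repsonunr both end in -r yet inflect differently (reredazzamr, mirepsonunr), so the final letter is not what conditions the rule; the second-to-last letter is.
"lipilb" has second-to-last letter 'l'. The one such stem in the data (nesapilb → nesapilbesh) adds -esh, so the same rule applies.
So lipilb → lipilbesh.

lipilbesh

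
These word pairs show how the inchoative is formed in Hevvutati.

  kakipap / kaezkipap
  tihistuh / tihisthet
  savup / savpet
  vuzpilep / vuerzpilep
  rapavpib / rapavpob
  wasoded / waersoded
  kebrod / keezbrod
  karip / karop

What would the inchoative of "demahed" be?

deermahed

kakipap and savup both end in -p yet inflect differently (kaezkipap, savpet), so the final letter is not what conditions the rule; the last vowel is.
"demahed" has last vowel 'e'. The stems whose last vowel is 'e' (wasoded → waersoded, vuzpilep → vuerzpilep) insert -er- after the first vowel.
So demahed → deermahed.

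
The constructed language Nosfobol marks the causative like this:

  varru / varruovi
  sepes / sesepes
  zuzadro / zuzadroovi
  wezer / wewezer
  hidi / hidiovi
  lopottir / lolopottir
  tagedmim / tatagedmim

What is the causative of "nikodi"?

lopottir and hidi both have last vowel 'i' yet inflect differently (lolopottir, hidiovi), so the last vowel is not what conditions the rule; whether the stem ends in a vowel or a consonant is.
"nikodi" ends in a vowel. The stems ending in a vowel (zuzadro → zuzadroovi, hidi → hidiovi, varru → varruovi) add -ovi.
The other pattern: stems ending in a consonant repeat the first consonant+vowel as a prefix.
So nikodi → nikodiovi.

nikodiovi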